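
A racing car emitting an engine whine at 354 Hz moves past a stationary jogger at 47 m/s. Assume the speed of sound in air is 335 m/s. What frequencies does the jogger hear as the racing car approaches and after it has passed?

412 Hz approaching; 310 Hz receding

Approaching: f₁ = f · v/(v − v_s) = 354 × 335/288 ≈ 412 Hz.
Receding: f₂ = f · v/(v + v_s) = 354 × 335/382 ≈ 310 Hz.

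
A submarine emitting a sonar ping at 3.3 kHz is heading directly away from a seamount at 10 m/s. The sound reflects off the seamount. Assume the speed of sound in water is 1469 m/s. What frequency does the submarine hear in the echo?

3.26 kHz

The seamount receives the sound from a moving source: f₁ = f₀ · v/(v + v_e) = 3.3 × 1469/1479 ≈ 3.28 kHz.
On the return leg the submarine is a moving observer: f₂ = f₁ · (v − v_e)/v = 3.28 × 1459/1469 ≈ 3.26 kHz.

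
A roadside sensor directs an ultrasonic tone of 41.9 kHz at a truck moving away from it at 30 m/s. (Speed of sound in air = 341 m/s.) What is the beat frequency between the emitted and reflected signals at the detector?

At the truck (a moving observer), f₁ = f₀ · (v − u)/v = 41.9 × 311/341 ≈ 38.21 kHz.
The reflection then acts as a moving source: f₂ = f₁ · v/(v + u) ≈ 35.12 kHz.
Equivalently f₂ = f₀ · (v − u)/(v + u).
Beat frequency (with f₀ = 41900 Hz): |f₂ − f₀| = 2u·f₀/(v + u) = 2 × 30 × 41900/371 ≈ 6776 Hz.

6776 Hz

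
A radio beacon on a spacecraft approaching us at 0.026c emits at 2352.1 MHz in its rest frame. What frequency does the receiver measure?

2414.1 MHz

Relativistic Doppler for frequency: f' = f₀ · √((1 + β)/(1 − β)).
f' = 2352.1 × √(1.0260/0.9740) = 2352.1 × 1.02635 ≈ 2414.1 MHz.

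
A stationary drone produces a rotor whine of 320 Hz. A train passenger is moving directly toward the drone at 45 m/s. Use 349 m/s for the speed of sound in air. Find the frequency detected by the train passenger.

Moving observer, stationary source: f' = f · (v + v_o)/v.
f' = 320 × (349 + 45)/349 = 320 × 394/349 ≈ 361 Hz.

361 Hz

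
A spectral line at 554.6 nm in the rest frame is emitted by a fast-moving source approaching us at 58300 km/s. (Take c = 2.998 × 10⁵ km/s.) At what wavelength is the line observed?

β = v/c = 58300/299800 = 0.1945.
Relativistic Doppler for wavelength: λ' = λ₀ · √((1 − β)/(1 + β)).
λ' = 554.6 × √(0.8055/1.1945) = 554.6 × 0.82121 ≈ 455.4 nm.

455.4 nm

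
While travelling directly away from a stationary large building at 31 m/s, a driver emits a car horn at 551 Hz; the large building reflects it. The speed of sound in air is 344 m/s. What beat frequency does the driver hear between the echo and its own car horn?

The large building receives the sound from a moving source: f₁ = f₀ · v/(v + v_e) = 551 × 344/375 ≈ 505.5 Hz.
On the return leg the driver is a moving observer: f₂ = f₁ · (v − v_e)/v = 505.5 × 313/344 ≈ 459.9 Hz.
Equivalently f₂ = f₀ · (v − v_e)/(v + v_e).
Beat against the emitted tone: |f₂ − f₀| = 2v_e·f₀/(v + v_e) = 2 × 31 × 551/375 ≈ 91 Hz.

91 Hz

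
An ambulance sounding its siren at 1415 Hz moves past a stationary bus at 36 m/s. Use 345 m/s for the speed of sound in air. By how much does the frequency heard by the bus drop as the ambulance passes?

Approaching: f₁ = f · v/(v − v_s) = 1415 × 345/309 ≈ 1580 Hz.
Receding: f₂ = f · v/(v + v_s) = 1415 × 345/381 ≈ 1281 Hz.
Drop: f₁ − f₂ = 2f·v·v_s/(v² − v_s²) = 2 × 1415 × 345 × 36/(345² − 36²) ≈ 299 Hz.

299 Hz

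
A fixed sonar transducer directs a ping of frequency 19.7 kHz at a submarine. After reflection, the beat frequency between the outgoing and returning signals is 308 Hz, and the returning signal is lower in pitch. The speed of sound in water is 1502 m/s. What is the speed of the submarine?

Double Doppler shift off a moving reflector: f₂ = f₀ · (v + u)/(v − u) (u > 0 toward emitter).
Returning signal is lower, so f₂ = f₀ − Δf = 19700 − 308 = 19392 Hz.
Rearranging, u = v · (f₂ − f₀)/(f₂ + f₀) = 1502 × -308/39092 ≈ -11.8 m/s.
So the submarine is moving at 11.8 m/s away from the emitter.

11.8 m/s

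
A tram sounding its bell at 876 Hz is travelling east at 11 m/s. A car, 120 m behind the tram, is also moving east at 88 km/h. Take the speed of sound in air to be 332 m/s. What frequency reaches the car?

910 Hz

88 km/h = 24.44 m/s.
The car is behind, so the tram is moving away from it while the car is moving toward the tram.
With source receding and observer approaching, f' = f · (v + v_o)/(v + v_s).
f' = 876 × (332 + 24.44)/(332 + 11) = 876 × 356.44/343 ≈ 910 Hz.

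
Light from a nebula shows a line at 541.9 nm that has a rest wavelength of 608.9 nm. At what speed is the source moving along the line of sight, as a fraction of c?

λ'/λ₀ = 0.8900 < 1 (blueshift), so the source is approaching.
λ'/λ₀ = √((1 − β)/(1 + β)) for an approaching source ⇒ β = (1 − r²)/(1 + r²) with r = λ'/λ₀.
β = (1 − 0.7920)/(1 + 0.7920) ≈ 0.116.

0.116c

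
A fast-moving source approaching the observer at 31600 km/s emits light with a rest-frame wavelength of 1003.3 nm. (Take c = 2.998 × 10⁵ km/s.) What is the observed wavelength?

902.6 nm

β = v/c = 31600/299800 = 0.1054.
Relativistic Doppler for wavelength: λ' = λ₀ · √((1 − β)/(1 + β)).
λ' = 1003.3 × √(0.8946/1.1054) = 1003.3 × 0.89961 ≈ 902.6 nm.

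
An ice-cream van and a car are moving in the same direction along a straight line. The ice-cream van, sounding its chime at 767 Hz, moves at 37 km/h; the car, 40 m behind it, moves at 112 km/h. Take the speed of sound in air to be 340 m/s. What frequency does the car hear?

37 km/h = 10.28 m/s; 112 km/h = 31.11 m/s.
The car is behind, so the ice-cream van is moving away from it while the car is moving toward the ice-cream van.
With source receding and observer approaching, f' = f · (v + v_o)/(v + v_s).
f' = 767 × (340 + 31.11)/(340 + 10.28) = 767 × 371.11/350.28 ≈ 813 Hz.

813 Hz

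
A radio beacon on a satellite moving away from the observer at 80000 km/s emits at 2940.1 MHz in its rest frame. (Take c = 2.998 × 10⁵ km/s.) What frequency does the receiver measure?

2236.7 MHz

β = v/c = 80000/299800 = 0.2668.
Relativistic Doppler for frequency: f' = f₀ · √((1 − β)/(1 + β)).
f' = 2940.1 × √(0.7332/1.2668) = 2940.1 × 0.76074 ≈ 2236.7 MHz.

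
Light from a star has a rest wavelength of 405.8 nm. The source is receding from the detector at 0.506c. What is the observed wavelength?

708.5 nm

Relativistic Doppler for wavelength: λ' = λ₀ · √((1 + β)/(1 − β)).
λ' = 405.8 × √(1.5060/0.4940) = 405.8 × 1.74602 ≈ 708.5 nm.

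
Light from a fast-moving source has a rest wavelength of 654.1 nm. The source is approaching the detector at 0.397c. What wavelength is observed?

Relativistic Doppler for wavelength: λ' = λ₀ · √((1 − β)/(1 + β)).
λ' = 654.1 × √(0.6030/1.3970) = 654.1 × 0.65699 ≈ 429.7 nm.

429.7 nm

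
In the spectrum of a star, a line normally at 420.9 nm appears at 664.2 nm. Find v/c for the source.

λ'/λ₀ = 1.5780 > 1 (redshift), so the source is receding.
λ'/λ₀ = √((1 + β)/(1 − β)) for a receding source ⇒ β = (r² − 1)/(r² + 1) with r = λ'/λ₀.
β = (2.4902 − 1)/(2.4902 + 1) ≈ 0.427.

0.427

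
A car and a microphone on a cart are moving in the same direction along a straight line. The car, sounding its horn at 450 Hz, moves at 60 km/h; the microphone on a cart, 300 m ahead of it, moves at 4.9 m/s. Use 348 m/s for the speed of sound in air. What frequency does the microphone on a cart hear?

466 Hz

60 km/h = 16.67 m/s.
The microphone on a cart is ahead, so the car is moving toward it while the microphone on a cart is moving away from the car.
With source approaching and observer receding, f' = f · (v − v_o)/(v − v_s).
f' = 450 × (348 − 4.9)/(348 − 16.67) = 450 × 343.1/331.33 ≈ 466 Hz.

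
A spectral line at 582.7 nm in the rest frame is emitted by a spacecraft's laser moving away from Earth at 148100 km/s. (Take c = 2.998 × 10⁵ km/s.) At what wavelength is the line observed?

β = v/c = 148100/299800 = 0.4940.
Relativistic Doppler for wavelength: λ' = λ₀ · √((1 + β)/(1 − β)).
λ' = 582.7 × √(1.4940/0.5060) = 582.7 × 1.71830 ≈ 1001.3 nm.

1001.3 nm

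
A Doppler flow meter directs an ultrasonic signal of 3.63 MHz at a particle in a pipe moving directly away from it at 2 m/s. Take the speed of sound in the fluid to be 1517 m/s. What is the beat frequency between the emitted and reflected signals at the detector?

The particle in a pipe first receives the wave as a moving observer: f₁ = f₀ · (v − u)/v = 3.63 × (1517 − 2)/1517 ≈ 3.62521 MHz.
The reflection then acts as a moving source: f₂ = f₁ · v/(v + u) ≈ 3.62044 MHz.
Beat frequency (with f₀ = 3630000 Hz): |f₂ − f₀| = 2u·f₀/(v + u) = 2 × 2 × 3630000/1519 ≈ 9559 Hz.

9559 Hz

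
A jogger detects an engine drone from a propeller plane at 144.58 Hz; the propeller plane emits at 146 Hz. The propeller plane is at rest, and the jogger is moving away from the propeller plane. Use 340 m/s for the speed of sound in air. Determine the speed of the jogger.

f' = f · (v − v_o)/v ⇒ v_o = v · |f'/f − 1|.
v_o = 340 × |144.58/146 − 1| = 340 × 0.009726 ≈ 3.3 m/s.

3.3 m/s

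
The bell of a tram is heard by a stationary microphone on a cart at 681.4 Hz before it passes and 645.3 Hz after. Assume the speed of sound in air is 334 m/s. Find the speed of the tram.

f₁/f₂ = (v + v_s)/(v − v_s), so v_s = v · (f₁ − f₂)/(f₁ + f₂).
v_s = 334 × (681.4 − 645.3)/(681.4 + 645.3) = 334 × 36.1/1326.7 ≈ 9.1 m/s.

9.1 m/s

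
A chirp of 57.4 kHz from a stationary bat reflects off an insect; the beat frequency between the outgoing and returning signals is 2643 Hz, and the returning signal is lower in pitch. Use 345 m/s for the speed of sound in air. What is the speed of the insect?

8.1 m/s

Double Doppler shift off a moving reflector: f₂ = f₀ · (v + u)/(v − u) (u > 0 toward emitter).
Returning signal is lower, so f₂ = f₀ − Δf = 57400 − 2643 = 54757 Hz.
Rearranging, u = v · (f₂ − f₀)/(f₂ + f₀) = 345 × -2643/112157 ≈ -8.1 m/s.
So the insect is moving at 8.1 m/s away from the emitter.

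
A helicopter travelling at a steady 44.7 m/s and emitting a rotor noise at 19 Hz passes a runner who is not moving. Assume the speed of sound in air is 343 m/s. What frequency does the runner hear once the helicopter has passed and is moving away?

16.8 Hz

Receding: f₂ = f · v/(v + v_s) = 19 × 343/387.7 ≈ 16.8 Hz.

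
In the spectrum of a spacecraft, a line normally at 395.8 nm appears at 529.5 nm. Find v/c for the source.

λ'/λ₀ = 1.3378 > 1 (redshift), so the source is receding.
λ'/λ₀ = √((1 + β)/(1 − β)) for a receding source ⇒ β = (r² − 1)/(r² + 1) with r = λ'/λ₀.
β = (1.7897 − 1)/(1.7897 + 1) ≈ 0.283.

0.283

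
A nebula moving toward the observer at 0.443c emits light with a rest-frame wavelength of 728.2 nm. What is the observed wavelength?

Relativistic Doppler for wavelength: λ' = λ₀ · √((1 − β)/(1 + β)).
λ' = 728.2 × √(0.5570/1.4430) = 728.2 × 0.62129 ≈ 452.4 nm.

452.4 nm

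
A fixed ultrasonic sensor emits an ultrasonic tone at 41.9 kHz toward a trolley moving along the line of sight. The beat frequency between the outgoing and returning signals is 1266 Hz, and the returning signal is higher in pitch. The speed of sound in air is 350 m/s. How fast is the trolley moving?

Double Doppler shift off a moving reflector: f₂ = f₀ · (v + u)/(v − u) (u > 0 toward emitter).
Returning signal is higher, so f₂ = f₀ + Δf = 41900 + 1266 = 43166 Hz.
Rearranging, u = v · (f₂ − f₀)/(f₂ + f₀) = 350 × 1266/85066 ≈ 5.2 m/s.
So the trolley is moving at 5.2 m/s toward the emitter.

5.2 m/s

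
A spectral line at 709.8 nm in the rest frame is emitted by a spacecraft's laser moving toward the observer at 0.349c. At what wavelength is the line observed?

Relativistic Doppler for wavelength: λ' = λ₀ · √((1 − β)/(1 + β)).
λ' = 709.8 × √(0.6510/1.3490) = 709.8 × 0.69468 ≈ 493.1 nm.

493.1 nm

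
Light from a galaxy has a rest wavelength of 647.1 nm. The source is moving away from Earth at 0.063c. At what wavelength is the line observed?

689.2 nm

Relativistic Doppler for wavelength: λ' = λ₀ · √((1 + β)/(1 − β)).
λ' = 647.1 × √(1.0630/0.9370) = 647.1 × 1.06512 ≈ 689.2 nm.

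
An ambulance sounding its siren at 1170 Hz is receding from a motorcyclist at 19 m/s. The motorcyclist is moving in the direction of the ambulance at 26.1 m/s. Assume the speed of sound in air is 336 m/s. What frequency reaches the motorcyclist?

Both move, so f' = f · (v + v_o)/(v + v_s).
f' = 1170 × (336 + 26.1)/(336 + 19) = 1170 × 362.1/355 ≈ 1193 Hz.

1193 Hz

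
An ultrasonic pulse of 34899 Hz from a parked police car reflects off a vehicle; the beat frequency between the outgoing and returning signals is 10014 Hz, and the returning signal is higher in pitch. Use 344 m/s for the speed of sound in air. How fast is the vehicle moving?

Double Doppler shift off a moving reflector: f₂ = f₀ · (v + u)/(v − u) (u > 0 toward emitter).
Returning signal is higher, so f₂ = f₀ + Δf = 34899 + 10014 = 44913 Hz.
Rearranging, u = v · (f₂ − f₀)/(f₂ + f₀) = 344 × 10014/79812 ≈ 43 m/s.
So the vehicle is moving at 43 m/s toward the emitter.

43 m/s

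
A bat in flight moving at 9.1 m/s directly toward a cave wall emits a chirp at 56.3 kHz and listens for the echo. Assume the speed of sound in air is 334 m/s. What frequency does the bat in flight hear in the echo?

The cave wall receives the sound from a moving source: f₁ = f₀ · v/(v − v_e) = 56.3 × 334/324.9 ≈ 57.9 kHz.
On the return leg the bat in flight is a moving observer: f₂ = f₁ · (v + v_e)/v = 57.9 × 343.1/334 ≈ 59.5 kHz.
Equivalently f₂ = f₀ · (v + v_e)/(v − v_e).

59.5 kHz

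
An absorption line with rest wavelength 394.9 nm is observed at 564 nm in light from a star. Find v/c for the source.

λ'/λ₀ = 1.4282 > 1 (redshift), so the source is receding.
λ'/λ₀ = √((1 + β)/(1 − β)) for a receding source ⇒ β = (r² − 1)/(r² + 1) with r = λ'/λ₀.
β = (2.0398 − 1)/(2.0398 + 1) ≈ 0.342.

0.342c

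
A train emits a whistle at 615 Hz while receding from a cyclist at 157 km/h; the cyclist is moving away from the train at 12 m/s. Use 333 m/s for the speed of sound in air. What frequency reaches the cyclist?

524 Hz

157 km/h = 43.61 m/s.
Both move, so f' = f · (v − v_o)/(v + v_s).
f' = 615 × (333 − 12)/(333 + 43.61) = 615 × 321/376.61 ≈ 524 Hz.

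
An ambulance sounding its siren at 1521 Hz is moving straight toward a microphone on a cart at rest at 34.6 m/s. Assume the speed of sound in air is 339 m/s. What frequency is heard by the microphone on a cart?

1694 Hz

Only the source moves, toward the listener, so f' = f · v/(v − v_s).
f' = 1521 × 339/(339 − 34.6) = 1521 × 339/304.4 ≈ 1694 Hz.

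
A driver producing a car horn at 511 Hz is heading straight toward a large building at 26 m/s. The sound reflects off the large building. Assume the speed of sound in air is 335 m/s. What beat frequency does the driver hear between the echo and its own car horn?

86 Hz

The large building receives the sound from a moving source: f₁ = f₀ · v/(v − v_e) = 511 × 335/309 ≈ 554.0 Hz.
On the return leg the driver is a moving observer: f₂ = f₁ · (v + v_e)/v = 554.0 × 361/335 ≈ 597.0 Hz.
Equivalently f₂ = f₀ · (v + v_e)/(v − v_e).
Beat against the emitted tone: |f₂ − f₀| = 2v_e·f₀/(v − v_e) = 2 × 26 × 511/309 ≈ 86 Hz.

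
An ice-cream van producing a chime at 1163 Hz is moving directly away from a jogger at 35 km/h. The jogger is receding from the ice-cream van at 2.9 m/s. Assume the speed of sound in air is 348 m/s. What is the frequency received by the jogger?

35 km/h = 9.722 m/s.
With source receding and observer receding, f' = f · (v − v_o)/(v + v_s).
f' = 1163 × (348 − 2.9)/(348 + 9.722) = 1163 × 345.1/357.72 ≈ 1122 Hz.

1122 Hz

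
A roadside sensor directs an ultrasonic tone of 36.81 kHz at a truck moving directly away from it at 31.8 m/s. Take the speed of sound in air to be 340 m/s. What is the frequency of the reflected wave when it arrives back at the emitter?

30.5 kHz

The truck first receives the wave as a moving observer: f₁ = f₀ · (v − u)/v = 36.81 × (340 − 31.8)/340 ≈ 33.4 kHz.
On reflection it acts as a source moving away from the stationary detector: f₂ = f₁ · v/(v + u) = 33.4 × 340/371.8 ≈ 30.5 kHz.
Equivalently f₂ = f₀ · (v − u)/(v + u).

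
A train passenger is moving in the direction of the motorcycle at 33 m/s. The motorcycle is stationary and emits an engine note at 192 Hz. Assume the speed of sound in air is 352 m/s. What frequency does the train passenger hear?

Moving observer, stationary source: f' = f · (v + v_o)/v.
f' = 192 × (352 + 33)/352 = 192 × 385/352 ≈ 210 Hz.

210 Hz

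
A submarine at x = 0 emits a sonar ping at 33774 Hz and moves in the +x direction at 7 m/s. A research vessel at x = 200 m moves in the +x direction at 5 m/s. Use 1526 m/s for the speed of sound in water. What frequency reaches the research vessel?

33818 Hz

The observer lies on the +x side, so the source is heading toward the observer and the observer is heading away from the source.
General Doppler shift: f' = f · (v − v_o)/(v − v_s).
f' = 33774 × (1526 − 5)/(1526 − 7) = 33774 × 1521/1519 ≈ 33818 Hz.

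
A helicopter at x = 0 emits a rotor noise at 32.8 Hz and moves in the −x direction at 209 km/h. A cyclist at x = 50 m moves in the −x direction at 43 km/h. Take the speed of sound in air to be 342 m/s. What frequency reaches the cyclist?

29.0 Hz

209 km/h = 58.06 m/s; 43 km/h = 11.94 m/s.
The observer lies on the +x side, so the source is heading away from the observer and the observer is heading toward the source.
With source receding and observer approaching, f' = f · (v + v_o)/(v + v_s).
f' = 32.8 × (342 + 11.94)/(342 + 58.06) = 32.8 × 353.94/400.06 ≈ 29.0 Hz.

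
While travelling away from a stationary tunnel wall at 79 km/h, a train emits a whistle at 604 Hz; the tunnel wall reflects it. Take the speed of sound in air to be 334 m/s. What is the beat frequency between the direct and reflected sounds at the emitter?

74 Hz

79 km/h = 21.94 m/s.
The tunnel wall receives the sound from a moving source: f₁ = f₀ · v/(v + v_e) = 604 × 334/355.94 ≈ 566.8 Hz.
On the return leg the train is a moving observer: f₂ = f₁ · (v − v_e)/v = 566.8 × 312.06/334 ≈ 529.5 Hz.
Beat against the emitted tone: |f₂ − f₀| = 2v_e·f₀/(v + v_e) = 2 × 21.94 × 604/355.94 ≈ 74 Hz.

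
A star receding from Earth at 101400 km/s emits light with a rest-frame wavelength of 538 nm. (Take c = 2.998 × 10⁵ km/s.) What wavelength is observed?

β = v/c = 101400/299800 = 0.3382.
Relativistic Doppler for wavelength: λ' = λ₀ · √((1 + β)/(1 − β)).
λ' = 538 × √(1.3382/0.6618) = 538 × 1.42203 ≈ 765.1 nm.

765.1 nm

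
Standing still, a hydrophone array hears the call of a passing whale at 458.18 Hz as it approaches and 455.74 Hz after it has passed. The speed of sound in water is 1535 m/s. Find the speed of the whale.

f₁/f₂ = (v + v_s)/(v − v_s), so v_s = v · (f₁ − f₂)/(f₁ + f₂).
v_s = 1535 × (458.18 − 455.74)/(458.18 + 455.74) = 1535 × 2.44/913.92 ≈ 4.1 m/s.

4.1 m/s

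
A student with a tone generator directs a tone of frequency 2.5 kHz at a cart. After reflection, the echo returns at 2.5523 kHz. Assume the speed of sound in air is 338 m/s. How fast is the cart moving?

Double Doppler shift off a moving reflector: f₂ = f₀ · (v + u)/(v − u) (u > 0 toward emitter).
Rearranging, u = v · (f₂ − f₀)/(f₂ + f₀) = 338 × 0.0523/5.0523 ≈ 3.5 m/s.
So the cart is moving at 3.5 m/s toward the emitter.

3.5 m/s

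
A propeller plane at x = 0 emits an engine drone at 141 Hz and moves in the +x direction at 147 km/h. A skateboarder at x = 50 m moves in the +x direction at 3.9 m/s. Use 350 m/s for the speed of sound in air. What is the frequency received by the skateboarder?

158 Hz

147 km/h = 40.83 m/s.
The observer lies on the +x side, so the source is heading toward the observer and the observer is heading away from the source.
With source approaching and observer receding, f' = f · (v − v_o)/(v − v_s).
f' = 141 × (350 − 3.9)/(350 − 40.83) = 141 × 346.1/309.17 ≈ 158 Hz.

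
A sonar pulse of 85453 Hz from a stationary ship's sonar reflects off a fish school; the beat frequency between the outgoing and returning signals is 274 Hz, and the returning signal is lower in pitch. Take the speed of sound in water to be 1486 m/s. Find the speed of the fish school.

Double Doppler shift off a moving reflector: f₂ = f₀ · (v + u)/(v − u) (u > 0 toward emitter).
Returning signal is lower, so f₂ = f₀ − Δf = 85453 − 274 = 85179 Hz.
Rearranging, u = v · (f₂ − f₀)/(f₂ + f₀) = 1486 × -274/170632 ≈ -2.39 m/s.
So the fish school is moving at 2.39 m/s away from the emitter.

2.39 m/s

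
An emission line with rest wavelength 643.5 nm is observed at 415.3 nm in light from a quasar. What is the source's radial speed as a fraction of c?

0.412

λ'/λ₀ = 0.6454 < 1 (blueshift), so the source is approaching.
λ'/λ₀ = √((1 − β)/(1 + β)) for an approaching source ⇒ β = (1 − r²)/(1 + r²) with r = λ'/λ₀.
β = (1 − 0.4165)/(1 + 0.4165) ≈ 0.412.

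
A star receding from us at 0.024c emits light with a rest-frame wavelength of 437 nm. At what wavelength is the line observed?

Relativistic Doppler for wavelength: λ' = λ₀ · √((1 + β)/(1 − β)).
λ' = 437 × √(1.0240/0.9760) = 437 × 1.02430 ≈ 447.6 nm.

447.6 nm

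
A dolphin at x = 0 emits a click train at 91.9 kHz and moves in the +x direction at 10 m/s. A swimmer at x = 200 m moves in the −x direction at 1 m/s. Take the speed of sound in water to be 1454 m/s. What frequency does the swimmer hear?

92.6 kHz

The observer lies on the +x side, so the source is heading toward the observer and the observer is heading toward the source.
With source approaching and observer approaching, f' = f · (v + v_o)/(v − v_s).
f' = 91.9 × (1454 + 1)/(1454 − 10) = 91.9 × 1455/1444 ≈ 92.6 kHz.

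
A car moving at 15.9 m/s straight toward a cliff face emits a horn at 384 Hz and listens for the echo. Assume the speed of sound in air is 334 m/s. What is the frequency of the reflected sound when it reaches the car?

422 Hz

The cliff face receives the sound from a moving source: f₁ = f₀ · v/(v − v_e) = 384 × 334/318.1 ≈ 403 Hz.
On the return leg the car is a moving observer: f₂ = f₁ · (v + v_e)/v = 403 × 349.9/334 ≈ 422 Hz.
Equivalently f₂ = f₀ · (v + v_e)/(v − v_e).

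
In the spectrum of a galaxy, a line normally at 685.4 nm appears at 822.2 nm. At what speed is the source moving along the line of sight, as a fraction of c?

0.180

λ'/λ₀ = 1.1996 > 1 (redshift), so the source is receding.
λ'/λ₀ = √((1 + β)/(1 − β)) for a receding source ⇒ β = (r² − 1)/(r² + 1) with r = λ'/λ₀.
β = (1.4390 − 1)/(1.4390 + 1) ≈ 0.180.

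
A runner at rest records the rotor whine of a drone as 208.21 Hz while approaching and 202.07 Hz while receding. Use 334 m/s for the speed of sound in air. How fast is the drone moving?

5.0 m/s

f₁/f₂ = (v + v_s)/(v − v_s), so v_s = v · (f₁ − f₂)/(f₁ + f₂).
v_s = 334 × (208.21 − 202.07)/(208.21 + 202.07) = 334 × 6.14/410.28 ≈ 5.0 m/s.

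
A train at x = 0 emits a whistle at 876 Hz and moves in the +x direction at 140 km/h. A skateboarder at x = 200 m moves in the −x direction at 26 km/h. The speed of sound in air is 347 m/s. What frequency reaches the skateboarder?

140 km/h = 38.89 m/s; 26 km/h = 7.222 m/s.
The observer lies on the +x side, so the source is heading toward the observer and the observer is heading toward the source.
General Doppler shift: f' = f · (v + v_o)/(v − v_s).
f' = 876 × (347 + 7.222)/(347 − 38.89) = 876 × 354.22/308.11 ≈ 1007 Hz.

1007 Hz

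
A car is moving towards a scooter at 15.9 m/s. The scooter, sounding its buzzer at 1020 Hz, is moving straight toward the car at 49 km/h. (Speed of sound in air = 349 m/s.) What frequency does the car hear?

1110 Hz

49 km/h = 13.61 m/s.
With source approaching and observer approaching, f' = f · (v + v_o)/(v − v_s).
f' = 1020 × (349 + 15.9)/(349 − 13.61) = 1020 × 364.9/335.39 ≈ 1110 Hz.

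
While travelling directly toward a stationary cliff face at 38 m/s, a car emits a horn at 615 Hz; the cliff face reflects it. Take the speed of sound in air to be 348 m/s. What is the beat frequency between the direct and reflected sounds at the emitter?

The cliff face receives the sound from a moving source: f₁ = f₀ · v/(v − v_e) = 615 × 348/310 ≈ 690.4 Hz.
On the return leg the car is a moving observer: f₂ = f₁ · (v + v_e)/v = 690.4 × 386/348 ≈ 765.8 Hz.
Equivalently f₂ = f₀ · (v + v_e)/(v − v_e).
Beat against the emitted tone: |f₂ − f₀| = 2v_e·f₀/(v − v_e) = 2 × 38 × 615/310 ≈ 151 Hz.

151 Hz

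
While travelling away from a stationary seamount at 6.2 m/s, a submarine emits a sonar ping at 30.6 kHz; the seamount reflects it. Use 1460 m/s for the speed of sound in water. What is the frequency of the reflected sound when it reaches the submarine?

30.3 kHz

The seamount receives the sound from a moving source: f₁ = f₀ · v/(v + v_e) = 30.6 × 1460/1466.2 ≈ 30.5 kHz.
On the return leg the submarine is a moving observer: f₂ = f₁ · (v − v_e)/v = 30.5 × 1453.8/1460 ≈ 30.3 kHz.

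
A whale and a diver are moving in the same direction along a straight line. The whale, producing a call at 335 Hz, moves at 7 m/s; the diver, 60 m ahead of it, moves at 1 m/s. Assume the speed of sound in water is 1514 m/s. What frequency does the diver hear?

The diver is ahead, so the whale is moving toward it while the diver is moving away from the whale.
Both move, so f' = f · (v − v_o)/(v − v_s).
f' = 335 × (1514 − 1)/(1514 − 7) = 335 × 1513/1507 ≈ 336 Hz.

336 Hz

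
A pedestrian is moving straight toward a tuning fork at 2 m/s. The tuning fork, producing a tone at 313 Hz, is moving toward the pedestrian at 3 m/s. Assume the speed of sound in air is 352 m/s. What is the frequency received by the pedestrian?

General Doppler shift: f' = f · (v + v_o)/(v − v_s).
f' = 313 × (352 + 2)/(352 − 3) = 313 × 354/349 ≈ 317 Hz.

317 Hz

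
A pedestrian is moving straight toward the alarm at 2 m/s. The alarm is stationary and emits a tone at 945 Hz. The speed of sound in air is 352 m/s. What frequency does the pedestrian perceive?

Moving observer, stationary source: f' = f · (v + v_o)/v.
f' = 945 × (352 + 2)/352 = 945 × 354/352 ≈ 950 Hz.

950 Hz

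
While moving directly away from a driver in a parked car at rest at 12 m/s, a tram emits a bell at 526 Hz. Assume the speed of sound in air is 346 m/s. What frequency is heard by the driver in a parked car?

508 Hz

Moving source, stationary observer: f' = f · v/(v + v_s) since the source is receding.
f' = 526 × 346/(346 + 12) = 526 × 346/358 ≈ 508 Hz.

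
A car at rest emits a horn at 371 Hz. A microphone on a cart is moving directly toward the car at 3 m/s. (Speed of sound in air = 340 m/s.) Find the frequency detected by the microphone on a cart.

Moving observer, stationary source: f' = f · (v + v_o)/v.
f' = 371 × (340 + 3)/340 = 371 × 343/340 ≈ 374 Hz.

374 Hz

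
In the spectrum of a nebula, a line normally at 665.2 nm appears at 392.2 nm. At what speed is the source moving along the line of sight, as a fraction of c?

0.484c

λ'/λ₀ = 0.5896 < 1 (blueshift), so the source is approaching.
λ'/λ₀ = √((1 − β)/(1 + β)) for an approaching source ⇒ β = (1 − r²)/(1 + r²) with r = λ'/λ₀.
β = (1 − 0.3476)/(1 + 0.3476) ≈ 0.484.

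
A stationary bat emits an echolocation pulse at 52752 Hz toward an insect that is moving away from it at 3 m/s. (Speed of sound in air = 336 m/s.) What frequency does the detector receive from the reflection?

51818 Hz

The insect first receives the wave as a moving observer: f₁ = f₀ · (v − u)/v = 52752 × (336 − 3)/336 ≈ 52281 Hz.
On reflection it acts as a source moving away from the stationary detector: f₂ = f₁ · v/(v + u) = 52281 × 336/339 ≈ 51818 Hz.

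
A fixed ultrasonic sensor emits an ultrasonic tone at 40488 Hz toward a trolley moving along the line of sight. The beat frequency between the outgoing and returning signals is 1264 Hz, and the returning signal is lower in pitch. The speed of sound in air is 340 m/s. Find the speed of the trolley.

5.4 m/s

Double Doppler shift off a moving reflector: f₂ = f₀ · (v + u)/(v − u) (u > 0 toward emitter).
Returning signal is lower, so f₂ = f₀ − Δf = 40488 − 1264 = 39224 Hz.
Rearranging, u = v · (f₂ − f₀)/(f₂ + f₀) = 340 × -1264/79712 ≈ -5.4 m/s.
So the trolley is moving at 5.4 m/s away from the emitter.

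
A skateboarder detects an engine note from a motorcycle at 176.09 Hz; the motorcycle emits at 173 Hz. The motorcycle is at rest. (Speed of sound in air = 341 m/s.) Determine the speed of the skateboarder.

6.1 m/s

f' > f, so the skateboarder is approaching.
f' = f · (v + v_o)/v ⇒ v_o = v · |f'/f − 1|.
v_o = 341 × |176.09/173 − 1| = 341 × 0.01786 ≈ 6.1 m/s.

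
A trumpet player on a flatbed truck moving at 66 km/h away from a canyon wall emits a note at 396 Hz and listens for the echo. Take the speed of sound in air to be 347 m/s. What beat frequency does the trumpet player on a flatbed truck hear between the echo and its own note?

39.7 Hz

66 km/h = 18.33 m/s.
The canyon wall receives the sound from a moving source: f₁ = f₀ · v/(v + v_e) = 396 × 347/365.33 ≈ 376.1 Hz.
On the return leg the trumpet player on a flatbed truck is a moving observer: f₂ = f₁ · (v − v_e)/v = 376.1 × 328.67/347 ≈ 356.3 Hz.
Beat against the emitted tone: |f₂ − f₀| = 2v_e·f₀/(v + v_e) = 2 × 18.33 × 396/365.33 ≈ 39.7 Hz.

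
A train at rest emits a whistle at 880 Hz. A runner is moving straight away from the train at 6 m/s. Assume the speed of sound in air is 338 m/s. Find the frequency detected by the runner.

Only the observer moves, away from the source, so f' = f · (v − v_o)/v.
f' = 880 × (338 − 6)/338 = 880 × 332/338 ≈ 864 Hz.

864 Hz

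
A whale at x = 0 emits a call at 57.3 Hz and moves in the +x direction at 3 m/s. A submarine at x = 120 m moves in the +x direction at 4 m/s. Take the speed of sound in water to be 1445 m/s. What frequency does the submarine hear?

57.3 Hz

The observer lies on the +x side, so the source is heading toward the observer and the observer is heading away from the source.
General Doppler shift: f' = f · (v − v_o)/(v − v_s).
f' = 57.3 × (1445 − 4)/(1445 − 3) = 57.3 × 1441/1442 ≈ 57.3 Hz.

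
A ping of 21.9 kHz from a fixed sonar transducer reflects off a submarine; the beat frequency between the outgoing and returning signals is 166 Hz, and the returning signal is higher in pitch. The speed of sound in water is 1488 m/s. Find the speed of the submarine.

Double Doppler shift off a moving reflector: f₂ = f₀ · (v + u)/(v − u) (u > 0 toward emitter).
Returning signal is higher, so f₂ = f₀ + Δf = 21900 + 166 = 22066 Hz.
Rearranging, u = v · (f₂ − f₀)/(f₂ + f₀) = 1488 × 166/43966 ≈ 5.6 m/s.
So the submarine is moving at 5.6 m/s toward the emitter.

5.6 m/s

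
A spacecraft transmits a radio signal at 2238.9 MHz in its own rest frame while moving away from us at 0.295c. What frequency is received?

Relativistic Doppler for frequency: f' = f₀ · √((1 − β)/(1 + β)).
f' = 2238.9 × √(0.7050/1.2950) = 2238.9 × 0.73784 ≈ 1651.9 MHz.

1651.9 MHz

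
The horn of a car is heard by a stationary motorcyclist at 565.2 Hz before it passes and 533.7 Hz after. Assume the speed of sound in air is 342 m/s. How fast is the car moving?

f₁/f₂ = (v + v_s)/(v − v_s), so v_s = v · (f₁ − f₂)/(f₁ + f₂).
v_s = 342 × (565.2 − 533.7)/(565.2 + 533.7) = 342 × 31.5/1098.9 ≈ 9.8 m/s.

9.8 m/s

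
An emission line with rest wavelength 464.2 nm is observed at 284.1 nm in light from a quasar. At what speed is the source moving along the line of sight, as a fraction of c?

0.455

λ'/λ₀ = 0.6120 < 1 (blueshift), so the source is approaching.
λ'/λ₀ = √((1 − β)/(1 + β)) for an approaching source ⇒ β = (1 − r²)/(1 + r²) with r = λ'/λ₀.
β = (1 − 0.3746)/(1 + 0.3746) ≈ 0.455.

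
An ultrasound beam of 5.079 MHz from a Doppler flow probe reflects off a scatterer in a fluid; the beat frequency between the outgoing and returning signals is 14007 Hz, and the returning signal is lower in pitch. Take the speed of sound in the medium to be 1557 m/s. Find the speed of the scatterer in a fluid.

Double Doppler shift off a moving reflector: f₂ = f₀ · (v + u)/(v − u) (u > 0 toward emitter).
Returning signal is lower, so f₂ = f₀ − Δf = 5079000 − 14007 = 5064993 Hz.
Rearranging, u = v · (f₂ − f₀)/(f₂ + f₀) = 1557 × -14007/10143993 ≈ -2.15 m/s.
So the scatterer in a fluid is moving at 2.15 m/s away from the emitter.

2.15 m/s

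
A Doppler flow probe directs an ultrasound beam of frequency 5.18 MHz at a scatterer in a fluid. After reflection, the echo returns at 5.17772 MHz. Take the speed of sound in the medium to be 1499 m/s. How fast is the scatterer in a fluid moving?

0.33 m/s

Double Doppler shift off a moving reflector: f₂ = f₀ · (v + u)/(v − u) (u > 0 toward emitter).
Rearranging, u = v · (f₂ − f₀)/(f₂ + f₀) = 1499 × -0.00228/10.35772 ≈ -0.33 m/s.
So the scatterer in a fluid is moving at 0.33 m/s away from the emitter.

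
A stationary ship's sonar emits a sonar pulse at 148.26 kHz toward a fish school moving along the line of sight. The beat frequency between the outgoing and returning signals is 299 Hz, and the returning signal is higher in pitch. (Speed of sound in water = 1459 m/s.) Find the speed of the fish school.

Double Doppler shift off a moving reflector: f₂ = f₀ · (v + u)/(v − u) (u > 0 toward emitter).
Returning signal is higher, so f₂ = f₀ + Δf = 148260 + 299 = 148559 Hz.
Rearranging, u = v · (f₂ − f₀)/(f₂ + f₀) = 1459 × 299/296819 ≈ 1.47 m/s.
So the fish school is moving at 1.47 m/s toward the emitter.

1.47 m/s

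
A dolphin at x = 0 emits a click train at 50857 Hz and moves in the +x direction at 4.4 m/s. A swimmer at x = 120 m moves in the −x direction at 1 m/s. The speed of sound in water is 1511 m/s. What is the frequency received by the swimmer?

The observer lies on the +x side, so the source is heading toward the observer and the observer is heading toward the source.
Both move, so f' = f · (v + v_o)/(v − v_s).
f' = 50857 × (1511 + 1)/(1511 − 4.4) = 50857 × 1512/1506.6 ≈ 51039 Hz.

51039 Hz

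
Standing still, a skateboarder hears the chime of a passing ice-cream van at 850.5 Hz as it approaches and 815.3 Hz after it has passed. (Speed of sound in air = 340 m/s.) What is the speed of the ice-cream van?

7.2 m/s

f₁/f₂ = (v + v_s)/(v − v_s), so v_s = v · (f₁ − f₂)/(f₁ + f₂).
v_s = 340 × (850.5 − 815.3)/(850.5 + 815.3) = 340 × 35.2/1665.8 ≈ 7.2 m/s.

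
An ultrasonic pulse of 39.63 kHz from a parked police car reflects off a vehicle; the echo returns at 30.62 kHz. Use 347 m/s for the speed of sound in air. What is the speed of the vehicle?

Double Doppler shift off a moving reflector: f₂ = f₀ · (v + u)/(v − u) (u > 0 toward emitter).
Rearranging, u = v · (f₂ − f₀)/(f₂ + f₀) = 347 × -9.01/70.25 ≈ -45 m/s.
So the vehicle is moving at 45 m/s away from the emitter.

45 m/s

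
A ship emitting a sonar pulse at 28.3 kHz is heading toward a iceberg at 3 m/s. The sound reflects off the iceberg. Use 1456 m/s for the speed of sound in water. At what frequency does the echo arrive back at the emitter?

28.4 kHz

The iceberg receives the sound from a moving source: f₁ = f₀ · v/(v − v_e) = 28.3 × 1456/1453 ≈ 28.4 kHz.
On the return leg the ship is a moving observer: f₂ = f₁ · (v + v_e)/v = 28.4 × 1459/1456 ≈ 28.4 kHz.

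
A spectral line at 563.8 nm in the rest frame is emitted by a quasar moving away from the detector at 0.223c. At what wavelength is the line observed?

Relativistic Doppler for wavelength: λ' = λ₀ · √((1 + β)/(1 − β)).
λ' = 563.8 × √(1.2230/0.7770) = 563.8 × 1.25459 ≈ 707.3 nm.

707.3 nm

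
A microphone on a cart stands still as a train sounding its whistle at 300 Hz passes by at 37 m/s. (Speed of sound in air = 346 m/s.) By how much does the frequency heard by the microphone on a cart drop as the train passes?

64.9 Hz

Approaching: f₁ = f · v/(v − v_s) = 300 × 346/309 ≈ 335.9 Hz.
Receding: f₂ = f · v/(v + v_s) = 300 × 346/383 ≈ 271.0 Hz.
Drop: f₁ − f₂ = 2f·v·v_s/(v² − v_s²) = 2 × 300 × 346 × 37/(346² − 37²) ≈ 64.9 Hz.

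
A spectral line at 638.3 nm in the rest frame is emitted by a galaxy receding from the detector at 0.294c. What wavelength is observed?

Relativistic Doppler for wavelength: λ' = λ₀ · √((1 + β)/(1 − β)).
λ' = 638.3 × √(1.2940/0.7060) = 638.3 × 1.35383 ≈ 864.2 nm.

864.2 nm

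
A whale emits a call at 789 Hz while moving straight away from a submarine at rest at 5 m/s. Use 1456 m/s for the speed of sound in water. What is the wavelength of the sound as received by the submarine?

1.85 m

With the source moving away from a stationary observer, f' = f · v/(v + v_s).
f' = 789 × 1456/(1456 + 5) ≈ 786 Hz.
λ' = v/f' = 1456/786.3 ≈ 1.85 m.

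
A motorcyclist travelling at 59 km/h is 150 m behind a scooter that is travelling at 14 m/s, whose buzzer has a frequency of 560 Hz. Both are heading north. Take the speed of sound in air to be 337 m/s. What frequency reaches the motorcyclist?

59 km/h = 16.39 m/s.
The motorcyclist is behind, so the scooter is moving away from it while the motorcyclist is moving toward the scooter.
With source receding and observer approaching, f' = f · (v + v_o)/(v + v_s).
f' = 560 × (337 + 16.39)/(337 + 14) = 560 × 353.39/351 ≈ 564 Hz.

564 Hz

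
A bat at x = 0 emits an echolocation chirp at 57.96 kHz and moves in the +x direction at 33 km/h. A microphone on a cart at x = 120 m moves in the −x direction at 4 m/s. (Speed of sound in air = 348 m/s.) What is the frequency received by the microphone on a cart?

33 km/h = 9.167 m/s.
The observer lies on the +x side, so the source is heading toward the observer and the observer is heading toward the source.
Both move, so f' = f · (v + v_o)/(v − v_s).
f' = 57.96 × (348 + 4)/(348 − 9.167) = 57.96 × 352/338.83 ≈ 60.2 kHz.

60.2 kHz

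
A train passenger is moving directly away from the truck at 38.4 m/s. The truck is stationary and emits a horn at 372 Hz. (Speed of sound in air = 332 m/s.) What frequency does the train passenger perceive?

329 Hz

Moving observer, stationary source: f' = f · (v − v_o)/v.
f' = 372 × (332 − 38.4)/332 = 372 × 293.6/332 ≈ 329 Hz.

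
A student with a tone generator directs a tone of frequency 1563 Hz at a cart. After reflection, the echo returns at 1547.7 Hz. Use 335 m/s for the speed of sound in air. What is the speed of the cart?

Double Doppler shift off a moving reflector: f₂ = f₀ · (v + u)/(v − u) (u > 0 toward emitter).
Rearranging, u = v · (f₂ − f₀)/(f₂ + f₀) = 335 × -15.3/3110.7 ≈ -1.65 m/s.
So the cart is moving at 1.65 m/s away from the emitter.

1.65 m/s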